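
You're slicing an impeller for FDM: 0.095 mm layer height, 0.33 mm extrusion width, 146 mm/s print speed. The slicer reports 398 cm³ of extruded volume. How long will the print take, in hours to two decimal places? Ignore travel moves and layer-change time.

24.15 hours

Line area = 0.095 × 0.33, so 0.03135 mm².
Path length: 398000 mm³ / 0.03135 mm² → 12695374.8 mm.
Time extruding = 12695374.8 / 146 = 86954.6 s.
86954.6 s = 24.15 hours.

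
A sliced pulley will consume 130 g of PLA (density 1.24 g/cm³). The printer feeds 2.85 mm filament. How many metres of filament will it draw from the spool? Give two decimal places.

16.43 m

Extruded volume: 130/1.24 = 104.8387 cm³ (104838.7 mm³).
Cross-section of 2.85 mm filament: π·(2.85/2)² = 6.3794 mm².
L = V/A = 104838.7/6.3794 = 16433.94 mm → 16.43 m.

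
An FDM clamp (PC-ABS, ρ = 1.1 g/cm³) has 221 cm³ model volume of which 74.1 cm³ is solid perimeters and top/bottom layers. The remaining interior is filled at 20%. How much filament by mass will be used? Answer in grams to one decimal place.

Interior volume = 221 − 74.1 = 146.9 cm³.
Infill volume = 0.20 × 146.9 = 29.38 cm³.
Total extruded = 74.1 + 29.38 = 103.48 cm³.
Mass: 103.48 × 1.1 → 113.828 g.

113.8 g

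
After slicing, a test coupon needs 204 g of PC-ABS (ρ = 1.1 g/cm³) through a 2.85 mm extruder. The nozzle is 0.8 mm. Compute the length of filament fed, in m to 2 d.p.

Extruded volume: 204/1.1 = 185.4545 cm³ (185454.5 mm³).
Cross-section of 2.85 mm filament: π·(2.85/2)² = 6.3794 mm².
Length = 185454.5 / 6.3794 = 29070.84 mm = 29.07 m.

29.07 m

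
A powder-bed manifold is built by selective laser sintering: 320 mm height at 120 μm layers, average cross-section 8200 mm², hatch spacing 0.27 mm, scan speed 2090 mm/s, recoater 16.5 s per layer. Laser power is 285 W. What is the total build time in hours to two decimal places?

22.99 hours

Layer count = ceil(320 / 0.12) = 2667.
Scan path per layer = 8200 / 0.27, so 30370.4 mm.
Per-layer scan time: 30370.4 / 2090 → 14.5313 s.
Per-layer time = 14.5313 + 16.5, so 31.0313 s.
Build time = 2667 × 31.0313 = 82760.4771 s = 22.99 hours.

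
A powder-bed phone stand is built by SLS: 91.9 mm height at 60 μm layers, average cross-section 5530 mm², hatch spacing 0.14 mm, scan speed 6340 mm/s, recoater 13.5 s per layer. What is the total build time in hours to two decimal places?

8.40 hours

Layers = ⌈91.9/0.06⌉ = 1532.
Hatch length per layer: 5530 / 0.14 → 39500 mm.
Laser time per layer: 39500 / 6340 → 6.2303 s.
Per-layer time = 6.2303 + 13.5 = 19.7303 s.
Total: 1532 × 19.7303 s = 30226.8196 s → 8.40 hours.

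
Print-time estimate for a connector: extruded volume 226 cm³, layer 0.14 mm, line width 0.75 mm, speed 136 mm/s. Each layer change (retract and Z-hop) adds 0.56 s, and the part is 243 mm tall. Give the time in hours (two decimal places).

Bead cross-section = 0.14 × 0.75 = 0.105 mm².
Total extruded path = 226000/0.105 = 2152381 mm.
Extrusion time: 2152381 / 136 → 15826.3 s.
Number of layers: 243 / 0.14 → 1736 (rounded up).
Non-print overhead: 1736 × 0.56 → 972.16 s.
Altogether 15826.3 + 972.16 = 16798.46 s, i.e. 4.67 hours.

4.67 hours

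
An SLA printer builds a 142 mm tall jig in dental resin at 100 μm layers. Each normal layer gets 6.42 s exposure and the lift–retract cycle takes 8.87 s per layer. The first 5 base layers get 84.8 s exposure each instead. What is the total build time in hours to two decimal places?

Layer count = ceil(142 / 0.1) = 1420.
Bottom layers = 5 × (84.8 + 8.87), so 468.35 s.
Normal layers: 1415 × (6.42 + 8.87) → 21635.35 s.
Sum: 468.35 + 21635.35 = 22103.7 s → 6.14 hours.

6.14 hours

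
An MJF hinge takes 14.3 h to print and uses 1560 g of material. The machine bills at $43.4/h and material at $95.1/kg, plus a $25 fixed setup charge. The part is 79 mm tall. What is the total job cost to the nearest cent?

$793.98

Machine-time cost = 43.4 × 14.3, so $620.62.
Feedstock cost = 95.1 × 1560/1000, so $148.356.
Total = 620.62 + 148.356 + 25 = 793.976 ≈ $793.98.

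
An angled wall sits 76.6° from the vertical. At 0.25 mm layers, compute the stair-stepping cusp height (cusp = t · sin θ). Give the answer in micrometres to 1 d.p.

243.2 μm

Cusp = layer height × sin(76.6°) = 0.25 × 0.9728 = 0.2432 mm = 243.2 μm.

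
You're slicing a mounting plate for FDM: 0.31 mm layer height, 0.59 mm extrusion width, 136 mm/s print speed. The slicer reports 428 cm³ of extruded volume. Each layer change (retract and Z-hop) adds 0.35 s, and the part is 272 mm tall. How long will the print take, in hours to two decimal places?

4.86 hours

Bead cross-section = 0.31 × 0.59 = 0.1829 mm².
Toolpath length = 428 cm³ / 0.1829 mm² = 428000 / 0.1829 = 2340076.5 mm.
Print-move time = 2340076.5 / 136 = 17206.4 s.
Layer count = ceil(272 / 0.31) = 878.
Layer-change overhead: 878 × 0.35 → 307.3 s.
Altogether 17206.4 + 307.3 = 17513.7 s, i.e. 4.86 hours.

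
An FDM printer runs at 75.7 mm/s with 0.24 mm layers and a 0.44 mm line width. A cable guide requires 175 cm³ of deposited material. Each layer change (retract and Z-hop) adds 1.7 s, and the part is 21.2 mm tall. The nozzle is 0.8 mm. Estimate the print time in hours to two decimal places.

Bead cross-section: 0.24 × 0.44 → 0.1056 mm².
Toolpath length = 175 cm³ / 0.1056 mm² = 175000 / 0.1056 = 1657197 mm.
Time extruding: 1657197 / 75.7 → 21891.6 s.
Layer count = ceil(21.2 / 0.24) = 89.
Layer-change overhead: 89 × 1.7 → 151.3 s.
Altogether 21891.6 + 151.3 = 22042.9 s, i.e. 6.12 hours.

6.12 hours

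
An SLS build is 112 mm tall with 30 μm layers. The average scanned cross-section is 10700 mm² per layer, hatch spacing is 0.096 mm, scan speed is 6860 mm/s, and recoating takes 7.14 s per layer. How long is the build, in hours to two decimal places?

24.26 hours

Number of layers: 112 / 0.03 → 3734 (rounded up).
Per-layer scan distance: 10700 / 0.096 → 111458.3 mm.
Per-layer scan time = 111458.3 / 6860, so 16.2476 s.
Per-layer time: 16.2476 + 7.14 → 23.3876 s.
Build time = 3734 × 23.3876 = 87329.2984 s = 24.26 hours.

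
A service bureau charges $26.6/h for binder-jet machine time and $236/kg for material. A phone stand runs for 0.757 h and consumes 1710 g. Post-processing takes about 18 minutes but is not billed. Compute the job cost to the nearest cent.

Time charge = 26.6 × 0.757 = $20.1362.
Material charge = 236 × 1710/1000, so $403.56.
Total = 20.1362 + 403.56 = 423.6962 ≈ $423.70.

$423.70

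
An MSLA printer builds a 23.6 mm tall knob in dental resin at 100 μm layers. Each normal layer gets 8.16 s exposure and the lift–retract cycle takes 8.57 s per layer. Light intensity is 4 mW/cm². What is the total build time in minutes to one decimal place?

65.8 minutes

Layer count = ceil(23.6 / 0.1) = 236.
Cycle time = 8.16 + 8.57 = 16.73 s.
Build time: 236 × 16.73 s = 3948.28 s, i.e. 65.8 minutes.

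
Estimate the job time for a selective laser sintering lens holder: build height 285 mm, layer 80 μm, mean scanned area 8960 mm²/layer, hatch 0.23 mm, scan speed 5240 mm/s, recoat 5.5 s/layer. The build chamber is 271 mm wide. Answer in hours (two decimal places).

12.80 hours

Layer count = ceil(285 / 0.08) = 3563.
Per-layer scan distance: 8960 / 0.23 → 38956.5 mm.
Per-layer scan time = 38956.5 / 5240 = 7.4344 s.
Per-layer time = 7.4344 + 5.5, so 12.9344 s.
Total: 3563 × 12.9344 s = 46085.2672 s → 12.80 hours.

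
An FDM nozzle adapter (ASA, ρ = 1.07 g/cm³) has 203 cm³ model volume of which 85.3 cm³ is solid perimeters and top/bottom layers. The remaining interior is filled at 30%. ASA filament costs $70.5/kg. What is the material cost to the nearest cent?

Interior volume = 203 − 85.3, so 117.7 cm³.
Infill deposited: 0.30 × 117.7 → 35.31 cm³.
Deposited volume: 85.3 + 35.31 → 120.61 cm³.
Mass = 120.61 × 1.07, so 129.0527 g.
At $70.5/kg: 129.0527/1000 × 70.5 = $9.10.

$9.10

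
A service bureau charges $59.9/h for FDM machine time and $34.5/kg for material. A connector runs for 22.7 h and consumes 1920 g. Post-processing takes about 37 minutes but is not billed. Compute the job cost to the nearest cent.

$1425.97

Machine cost = 59.9 × 22.7, so $1359.73.
Material charge = 34.5 × 1920/1000, so $66.24.
Total = 1359.73 + 66.24 = $1425.97.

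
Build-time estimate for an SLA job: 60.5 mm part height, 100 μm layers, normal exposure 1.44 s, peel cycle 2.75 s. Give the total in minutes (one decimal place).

Layer count = ceil(60.5 / 0.1) = 605.
Each layer takes = 1.44 + 2.75, so 4.19 s.
Total = 605 × 4.19 = 2534.95 s = 42.2 minutes.

42.2 minutes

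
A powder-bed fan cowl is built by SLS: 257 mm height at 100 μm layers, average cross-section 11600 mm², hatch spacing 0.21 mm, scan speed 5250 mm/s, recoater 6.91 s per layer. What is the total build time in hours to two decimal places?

12.44 hours

Number of layers: 257 / 0.1 → 2570 (rounded up).
Hatch length per layer = 11600 / 0.21, so 55238.1 mm.
Scan time per layer = 55238.1 / 5250 = 10.5215 s.
Layer cycle = 10.5215 + 6.91 = 17.4315 s.
2570 layers × 17.4315 s/layer = 44798.955 s, i.e. 12.44 hours.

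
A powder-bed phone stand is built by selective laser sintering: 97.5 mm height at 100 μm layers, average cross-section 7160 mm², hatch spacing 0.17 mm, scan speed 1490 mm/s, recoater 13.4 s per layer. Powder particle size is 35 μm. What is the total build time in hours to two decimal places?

11.28 hours

Layers = ⌈97.5/0.1⌉ = 975.
Hatch length per layer = 7160 / 0.17, so 42117.6 mm.
Per-layer scan time = 42117.6 / 1490 = 28.2668 s.
Per-layer time = 28.2668 + 13.4 = 41.6668 s.
Build time = 975 × 41.6668 = 40625.13 s = 11.28 hours.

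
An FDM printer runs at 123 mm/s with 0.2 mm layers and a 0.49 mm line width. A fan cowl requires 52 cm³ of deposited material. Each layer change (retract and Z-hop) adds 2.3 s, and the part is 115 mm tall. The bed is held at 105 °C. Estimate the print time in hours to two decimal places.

1.57 hours

Extrusion cross-section = 0.2 × 0.49, so 0.098 mm².
Toolpath length = 52 cm³ / 0.098 mm² = 52000 / 0.098 = 530612.2 mm.
Print-move time = 530612.2 / 123 = 4313.9 s.
Number of layers: 115 / 0.2 → 575 (rounded up).
Z-hop total = 575 × 2.3, so 1322.5 s.
Total = 4313.9 + 1322.5 = 5636.4 s = 1.57 hours.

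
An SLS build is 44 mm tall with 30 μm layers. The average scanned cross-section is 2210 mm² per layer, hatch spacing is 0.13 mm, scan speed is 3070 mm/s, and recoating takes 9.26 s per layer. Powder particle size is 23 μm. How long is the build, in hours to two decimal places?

6.03 hours

Layer count = ceil(44 / 0.03) = 1467.
Per-layer scan distance: 2210 / 0.13 → 17000 mm.
Scan time per layer: 17000 / 3070 → 5.5375 s.
Per-layer time = 5.5375 + 9.26 = 14.7975 s.
1467 layers × 14.7975 s/layer = 21707.9325 s, i.e. 6.03 hours.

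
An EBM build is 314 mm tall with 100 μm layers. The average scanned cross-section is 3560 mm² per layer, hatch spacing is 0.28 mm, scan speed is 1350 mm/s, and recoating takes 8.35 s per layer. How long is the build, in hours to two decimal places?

15.50 hours

Number of layers: 314 / 0.1 → 3140 (rounded up).
Hatch length per layer: 3560 / 0.28 → 12714.3 mm.
Per-layer scan time = 12714.3 / 1350 = 9.418 s.
Per-layer time = 9.418 + 8.35, so 17.768 s.
3140 layers × 17.768 s/layer = 55791.52 s, i.e. 15.50 hours.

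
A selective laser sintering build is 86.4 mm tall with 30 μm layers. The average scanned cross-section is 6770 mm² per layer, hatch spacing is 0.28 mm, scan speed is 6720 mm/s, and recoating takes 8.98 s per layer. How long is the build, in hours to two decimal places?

10.06 hours

Number of layers: 86.4 / 0.03 → 2880 (rounded up).
Hatch length per layer = 6770 / 0.28 = 24178.6 mm.
Per-layer scan time: 24178.6 / 6720 → 3.598 s.
Layer cycle = 3.598 + 8.98, so 12.578 s.
Build time = 2880 × 12.578 = 36224.64 s = 10.06 hours.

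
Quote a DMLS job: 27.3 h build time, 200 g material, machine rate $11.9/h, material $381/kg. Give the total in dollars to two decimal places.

$401.07

Machine-time cost: 11.9 × 27.3 → $324.87.
Feedstock cost: 381 × 200/1000 → $76.20.
Total = 324.87 + 76.20 = $401.07.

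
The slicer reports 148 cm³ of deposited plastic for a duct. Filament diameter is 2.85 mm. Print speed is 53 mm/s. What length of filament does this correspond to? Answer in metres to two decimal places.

23.20 m

Filament cross-section = π × (2.85/2)² = 6.3794 mm².
L = 148000 mm³ / 6.3794 mm² = 23199.67 mm, i.e. 23.20 m.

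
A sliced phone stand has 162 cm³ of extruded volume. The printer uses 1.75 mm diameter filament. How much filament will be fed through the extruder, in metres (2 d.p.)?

67.35 m

Cross-section of 1.75 mm filament: π·(1.75/2)² = 2.4053 mm².
Length = 162 cm³ / 2.4053 mm² = 162000 / 2.4053 = 67351.27 mm = 67.35 m.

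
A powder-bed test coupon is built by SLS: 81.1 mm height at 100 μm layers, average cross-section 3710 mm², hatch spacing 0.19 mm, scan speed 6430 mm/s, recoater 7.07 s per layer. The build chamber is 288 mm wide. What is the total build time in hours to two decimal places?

Layer count = ceil(81.1 / 0.1) = 811.
Hatch length per layer = 3710 / 0.19 = 19526.3 mm.
Scan time per layer: 19526.3 / 6430 → 3.0367 s.
Layer cycle = 3.0367 + 7.07, so 10.1067 s.
811 layers × 10.1067 s/layer = 8196.5337 s, i.e. 2.28 hours.

2.28 hours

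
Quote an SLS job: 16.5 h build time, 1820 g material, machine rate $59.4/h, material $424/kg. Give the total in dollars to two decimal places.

$1751.78

Time charge = 59.4 × 16.5 = $980.10.
Feedstock cost = 424 × 1820/1000 = $771.68.
Job cost: 980.10 + 771.68 = $1751.78.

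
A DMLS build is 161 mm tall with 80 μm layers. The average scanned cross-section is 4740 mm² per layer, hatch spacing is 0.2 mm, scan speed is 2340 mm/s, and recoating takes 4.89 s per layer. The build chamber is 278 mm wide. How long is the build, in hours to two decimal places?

8.40 hours

Number of layers: 161 / 0.08 → 2013 (rounded up).
Scan path per layer: 4740 / 0.2 → 23700 mm.
Scan time per layer: 23700 / 2340 → 10.1282 s.
Per-layer time = 10.1282 + 4.89, so 15.0182 s.
2013 layers × 15.0182 s/layer = 30231.6366 s, i.e. 8.40 hours.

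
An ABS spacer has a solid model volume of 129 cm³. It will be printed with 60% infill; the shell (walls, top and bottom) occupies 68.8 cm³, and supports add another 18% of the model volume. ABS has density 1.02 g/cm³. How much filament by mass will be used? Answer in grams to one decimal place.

130.7 g

Infill region = 129 − 68.8 = 60.2 cm³.
Deposited infill = 0.60 × 60.2, so 36.12 cm³.
Support = 0.18 × 129, so 23.22 cm³.
Deposited volume = 68.8 + 36.12 + 23.22, so 128.14 cm³.
Mass: 128.14 × 1.02 → 130.7028 g.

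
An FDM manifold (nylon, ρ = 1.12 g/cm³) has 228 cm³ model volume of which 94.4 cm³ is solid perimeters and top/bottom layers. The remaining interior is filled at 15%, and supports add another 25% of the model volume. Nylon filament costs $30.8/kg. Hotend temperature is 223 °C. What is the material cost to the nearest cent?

Infill region = 228 − 94.4 = 133.6 cm³.
Deposited infill = 0.15 × 133.6, so 20.04 cm³.
Support: 0.25 × 228 → 57 cm³.
Total extruded: 94.4 + 20.04 + 57 → 171.44 cm³.
Mass: 171.44 × 1.12 → 192.0128 g.
Cost = 192.0128 g / 1000 × $30.8/kg = $5.91.

$5.91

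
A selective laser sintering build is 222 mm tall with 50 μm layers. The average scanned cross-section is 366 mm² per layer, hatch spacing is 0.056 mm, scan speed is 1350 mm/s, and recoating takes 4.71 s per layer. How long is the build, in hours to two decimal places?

Layer count = ceil(222 / 0.05) = 4440.
Per-layer scan distance = 366 / 0.056 = 6535.7 mm.
Per-layer scan time = 6535.7 / 1350 = 4.8413 s.
Per-layer time = 4.8413 + 4.71 = 9.5513 s.
Build time = 4440 × 9.5513 = 42407.772 s = 11.78 hours.

11.78 hours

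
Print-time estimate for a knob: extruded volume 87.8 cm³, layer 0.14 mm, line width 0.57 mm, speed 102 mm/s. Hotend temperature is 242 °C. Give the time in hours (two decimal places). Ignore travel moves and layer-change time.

3.00 hours

Line area = 0.14 × 0.57, so 0.0798 mm².
Toolpath length = 87.8 cm³ / 0.0798 mm² = 87800 / 0.0798 = 1100250.6 mm.
Extrusion time: 1100250.6 / 102 → 10786.8 s.
That's 10786.8 s → 3.00 hours.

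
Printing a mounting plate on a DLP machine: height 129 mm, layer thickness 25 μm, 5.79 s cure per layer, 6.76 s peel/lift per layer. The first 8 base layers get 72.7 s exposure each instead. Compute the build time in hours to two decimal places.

18.14 hours

Layer count = ceil(129 / 0.025) = 5160.
Burn-in layers = 8 × (72.7 + 6.76), so 635.68 s.
Normal layers = 5152 × (5.79 + 6.76) = 64657.6 s.
Sum: 635.68 + 64657.6 = 65293.28 s → 18.14 hours.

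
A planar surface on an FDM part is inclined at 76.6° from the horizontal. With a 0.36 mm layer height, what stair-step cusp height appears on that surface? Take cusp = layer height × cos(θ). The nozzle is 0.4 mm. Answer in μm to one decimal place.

Cusp = layer height × cos(76.6°) = 0.36 × 0.2317 = 0.083412 mm = 83.4 μm.

83.4 μm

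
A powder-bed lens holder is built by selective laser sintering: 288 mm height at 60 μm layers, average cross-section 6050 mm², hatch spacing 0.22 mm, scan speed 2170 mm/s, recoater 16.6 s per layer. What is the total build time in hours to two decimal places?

Layer count = ceil(288 / 0.06) = 4800.
Scan path per layer: 6050 / 0.22 → 27500 mm.
Laser time per layer = 27500 / 2170, so 12.6728 s.
Layer cycle = 12.6728 + 16.6, so 29.2728 s.
Total: 4800 × 29.2728 s = 140509.44 s → 39.03 hours.

39.03 hours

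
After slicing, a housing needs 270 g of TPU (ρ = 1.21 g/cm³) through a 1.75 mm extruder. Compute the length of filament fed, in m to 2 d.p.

Volume = 270 g / 1.21 g·cm⁻³ = 223.1405 cm³ = 223140.5 mm³.
Cross-section of 1.75 mm filament: π·(1.75/2)² = 2.4053 mm².
L = V/A = 223140.5/2.4053 = 92770.34 mm → 92.77 m.

92.77 m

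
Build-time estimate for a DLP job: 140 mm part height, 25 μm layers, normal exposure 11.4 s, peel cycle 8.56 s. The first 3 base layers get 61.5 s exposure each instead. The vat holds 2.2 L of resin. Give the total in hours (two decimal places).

31.09 hours

Number of layers: 140 / 0.025 → 5600 (rounded up).
Burn-in layers = 3 × (61.5 + 8.56), so 210.18 s.
Regular layers = 5597 × (11.4 + 8.56), so 111716.12 s.
Total = 210.18 + 111716.12 = 111926.3 s = 31.09 hours.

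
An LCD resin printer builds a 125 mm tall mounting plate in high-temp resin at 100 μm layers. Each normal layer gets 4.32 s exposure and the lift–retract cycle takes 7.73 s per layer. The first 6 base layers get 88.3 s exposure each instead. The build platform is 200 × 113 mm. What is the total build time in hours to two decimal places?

Layers = ⌈125/0.1⌉ = 1250.
Base layers = 6 × (88.3 + 7.73), so 576.18 s.
Regular layers = 1244 × (4.32 + 7.73), so 14990.2 s.
Total = 576.18 + 14990.2 = 15566.38 s = 4.32 hours.

4.32 hours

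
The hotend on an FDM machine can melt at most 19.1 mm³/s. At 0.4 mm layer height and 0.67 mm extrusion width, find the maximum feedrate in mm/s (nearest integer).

71 mm/s

Extrusion cross-section = 0.4 × 0.67 = 0.268 mm².
v_max = Q/A = 19.1/0.268 = 71.27 mm/s → 71 mm/s.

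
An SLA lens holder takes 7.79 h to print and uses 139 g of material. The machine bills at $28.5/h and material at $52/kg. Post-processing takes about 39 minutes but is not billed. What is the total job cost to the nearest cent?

$229.24

Machine cost = 28.5 × 7.79 = $222.015.
Material cost: 52 × 139/1000 → $7.228.
Total = 222.015 + 7.228 = 229.243 ≈ $229.24.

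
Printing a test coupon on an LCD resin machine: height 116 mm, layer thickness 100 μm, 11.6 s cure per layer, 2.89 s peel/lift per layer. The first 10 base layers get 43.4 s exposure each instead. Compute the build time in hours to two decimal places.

4.76 hours

Layer count = ceil(116 / 0.1) = 1160.
Bottom layers = 10 × (43.4 + 2.89), so 462.9 s.
Normal layers = 1150 × (11.6 + 2.89) = 16663.5 s.
Sum: 462.9 + 16663.5 = 17126.4 s → 4.76 hours.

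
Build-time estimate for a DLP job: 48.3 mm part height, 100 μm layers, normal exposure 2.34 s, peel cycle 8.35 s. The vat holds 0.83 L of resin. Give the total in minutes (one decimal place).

Number of layers: 48.3 / 0.1 → 483 (rounded up).
Cycle time = 2.34 + 8.35, so 10.69 s.
Total = 483 × 10.69 = 5163.27 s = 86.1 minutes.

86.1 minutes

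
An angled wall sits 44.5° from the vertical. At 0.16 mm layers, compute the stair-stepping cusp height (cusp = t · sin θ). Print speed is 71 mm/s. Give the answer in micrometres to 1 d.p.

h_c = t·sin θ = 0.16 × 0.7009 = 0.112144 mm (112.1 μm).

112.1 μm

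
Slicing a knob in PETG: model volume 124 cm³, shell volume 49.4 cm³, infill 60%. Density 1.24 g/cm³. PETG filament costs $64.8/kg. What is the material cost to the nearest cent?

Interior volume = 124 − 49.4 = 74.6 cm³.
Infill volume = 0.60 × 74.6, so 44.76 cm³.
Deposited volume = 49.4 + 44.76, so 94.16 cm³.
Mass: 94.16 × 1.24 → 116.7584 g.
At $64.8/kg: 116.7584/1000 × 64.8 = $7.57.

$7.57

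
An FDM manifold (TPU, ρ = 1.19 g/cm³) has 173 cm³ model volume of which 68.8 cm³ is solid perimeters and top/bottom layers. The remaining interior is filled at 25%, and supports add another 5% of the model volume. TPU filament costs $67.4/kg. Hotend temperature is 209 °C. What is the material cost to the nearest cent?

Interior volume = 173 − 68.8 = 104.2 cm³.
Infill deposited = 0.25 × 104.2 = 26.05 cm³.
Support: 0.05 × 173 → 8.65 cm³.
Deposited volume = 68.8 + 26.05 + 8.65 = 103.5 cm³.
Mass = 103.5 × 1.19, so 123.165 g.
Cost = 123.165 g / 1000 × $67.4/kg = $8.30.

$8.30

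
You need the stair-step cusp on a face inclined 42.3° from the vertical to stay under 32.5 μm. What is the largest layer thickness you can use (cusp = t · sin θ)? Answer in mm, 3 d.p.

0.048 mm

Layer height = cusp / sin(42.3°) = 0.0325 / 0.6730 = 0.048 mm.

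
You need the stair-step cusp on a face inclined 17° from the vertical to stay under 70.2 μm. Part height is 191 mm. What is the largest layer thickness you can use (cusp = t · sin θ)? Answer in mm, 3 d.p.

0.240 mm

Layer height = cusp / sin(17°) = 0.0702 / 0.2924 = 0.240 mm.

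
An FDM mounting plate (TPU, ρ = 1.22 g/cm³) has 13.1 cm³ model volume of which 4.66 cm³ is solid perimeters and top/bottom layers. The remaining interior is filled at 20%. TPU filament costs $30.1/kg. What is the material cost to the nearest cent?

Infill region = 13.1 − 4.66 = 8.44 cm³.
Deposited infill = 0.20 × 8.44, so 1.688 cm³.
Total extruded = 4.66 + 1.688 = 6.348 cm³.
Mass = 6.348 × 1.22 = 7.74456 g.
At $30.1/kg: 7.74456/1000 × 30.1 = $0.23.

$0.23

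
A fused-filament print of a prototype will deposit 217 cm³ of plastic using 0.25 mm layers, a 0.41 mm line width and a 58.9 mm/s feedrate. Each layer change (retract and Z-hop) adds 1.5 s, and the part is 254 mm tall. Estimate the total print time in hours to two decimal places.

10.41 hours

Line area: 0.25 × 0.41 → 0.1025 mm².
Toolpath length = 217 cm³ / 0.1025 mm² = 217000 / 0.1025 = 2117073.2 mm.
Print-move time: 2117073.2 / 58.9 → 35943.5 s.
Number of layers: 254 / 0.25 → 1016 (rounded up).
Layer-change overhead: 1016 × 1.5 → 1524 s.
Total = 35943.5 + 1524 = 37467.5 s = 10.41 hours.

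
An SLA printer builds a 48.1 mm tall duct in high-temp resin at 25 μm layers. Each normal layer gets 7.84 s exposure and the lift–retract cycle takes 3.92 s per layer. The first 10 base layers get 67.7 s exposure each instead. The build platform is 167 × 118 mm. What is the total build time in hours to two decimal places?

6.45 hours

Layers = ⌈48.1/0.025⌉ = 1924.
Burn-in layers = 10 × (67.7 + 3.92), so 716.2 s.
Normal layers = 1914 × (7.84 + 3.92) = 22508.64 s.
Sum: 716.2 + 22508.64 = 23224.84 s → 6.45 hours.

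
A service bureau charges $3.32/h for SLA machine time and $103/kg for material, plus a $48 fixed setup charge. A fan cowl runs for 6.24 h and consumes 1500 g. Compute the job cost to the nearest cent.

$223.22

Machine-time cost: 3.32 × 6.24 → $20.7168.
Feedstock cost: 103 × 1500/1000 → $154.50.
Adding setup: 20.7168 + 154.50 + 48 → 223.2168 ≈ $223.22.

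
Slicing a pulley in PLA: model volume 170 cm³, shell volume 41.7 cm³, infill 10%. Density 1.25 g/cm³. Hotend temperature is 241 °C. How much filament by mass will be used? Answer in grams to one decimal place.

68.2 g

Infill region = 170 − 41.7, so 128.3 cm³.
Deposited infill = 0.10 × 128.3 = 12.83 cm³.
Total printed volume = 41.7 + 12.83, so 54.53 cm³.
Mass: 54.53 × 1.25 → 68.1625 g.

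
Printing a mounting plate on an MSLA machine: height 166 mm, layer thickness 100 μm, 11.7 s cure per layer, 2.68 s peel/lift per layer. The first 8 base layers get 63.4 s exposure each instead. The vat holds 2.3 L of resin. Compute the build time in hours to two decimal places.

Number of layers: 166 / 0.1 → 1660 (rounded up).
Base layers = 8 × (63.4 + 2.68) = 528.64 s.
Remaining layers = 1652 × (11.7 + 2.68), so 23755.76 s.
Total = 528.64 + 23755.76 = 24284.4 s = 6.75 hours.

6.75 hours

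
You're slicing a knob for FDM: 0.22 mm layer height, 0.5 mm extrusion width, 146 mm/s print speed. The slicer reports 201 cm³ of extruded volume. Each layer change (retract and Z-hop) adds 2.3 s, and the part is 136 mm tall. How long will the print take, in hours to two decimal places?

3.87 hours

Bead cross-section: 0.22 × 0.5 → 0.11 mm².
Toolpath length = 201 cm³ / 0.11 mm² = 201000 / 0.11 = 1827272.7 mm.
Time extruding = 1827272.7 / 146 = 12515.6 s.
Layers = ⌈136/0.22⌉ = 619.
Non-print overhead: 619 × 2.3 → 1423.7 s.
Total = 12515.6 + 1423.7 = 13939.3 s = 3.87 hours.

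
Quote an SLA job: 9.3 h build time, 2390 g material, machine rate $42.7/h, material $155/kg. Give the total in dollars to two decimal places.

Machine-time cost = 42.7 × 9.3 = $397.11.
Material charge = 155 × 2390/1000, so $370.45.
Total = 397.11 + 370.45 = $767.56.

$767.56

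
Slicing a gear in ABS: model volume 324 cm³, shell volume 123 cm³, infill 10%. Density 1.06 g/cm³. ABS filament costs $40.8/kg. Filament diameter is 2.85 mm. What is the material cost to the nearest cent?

Infill region = 324 − 123 = 201 cm³.
Infill deposited = 0.10 × 201 = 20.1 cm³.
Deposited volume = 123 + 20.1 = 143.1 cm³.
Mass = 143.1 × 1.06, so 151.686 g.
Cost = 151.686 g / 1000 × $40.8/kg = $6.19.

$6.19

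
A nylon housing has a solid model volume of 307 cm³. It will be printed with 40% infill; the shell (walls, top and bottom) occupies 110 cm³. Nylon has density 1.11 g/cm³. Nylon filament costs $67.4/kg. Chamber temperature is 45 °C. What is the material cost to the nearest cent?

$14.12

Interior volume: 307 − 110 → 197 cm³.
Infill volume = 0.40 × 197, so 78.8 cm³.
Deposited volume = 110 + 78.8 = 188.8 cm³.
Mass = 188.8 × 1.11, so 209.568 g.
At $67.4/kg: 209.568/1000 × 67.4 = $14.12.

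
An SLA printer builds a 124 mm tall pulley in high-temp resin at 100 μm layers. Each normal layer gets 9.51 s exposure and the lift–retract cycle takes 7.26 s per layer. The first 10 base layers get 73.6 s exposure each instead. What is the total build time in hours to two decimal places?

5.95 hours

Layer count = ceil(124 / 0.1) = 1240.
Base layers = 10 × (73.6 + 7.26), so 808.6 s.
Normal layers: 1230 × (9.51 + 7.26) → 20627.1 s.
Sum: 808.6 + 20627.1 = 21435.7 s → 5.95 hours.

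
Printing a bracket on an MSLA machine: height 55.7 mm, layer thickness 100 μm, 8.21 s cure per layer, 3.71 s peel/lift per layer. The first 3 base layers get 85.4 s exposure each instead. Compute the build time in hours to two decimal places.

1.91 hours

Layers = ⌈55.7/0.1⌉ = 557.
Base layers = 3 × (85.4 + 3.71) = 267.33 s.
Remaining layers = 554 × (8.21 + 3.71) = 6603.68 s.
Total = 267.33 + 6603.68 = 6871.01 s = 1.91 hours.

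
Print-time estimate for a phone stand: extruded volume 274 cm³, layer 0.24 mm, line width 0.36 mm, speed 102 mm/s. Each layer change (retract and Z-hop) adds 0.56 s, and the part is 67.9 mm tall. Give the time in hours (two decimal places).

Bead cross-section: 0.24 × 0.36 → 0.0864 mm².
Total extruded path = 274000/0.0864 = 3171296.3 mm.
Extrusion time = 3171296.3 / 102, so 31091.1 s.
Number of layers: 67.9 / 0.24 → 283 (rounded up).
Layer-change overhead: 283 × 0.56 → 158.48 s.
Altogether 31091.1 + 158.48 = 31249.58 s, i.e. 8.68 hours.

8.68 hours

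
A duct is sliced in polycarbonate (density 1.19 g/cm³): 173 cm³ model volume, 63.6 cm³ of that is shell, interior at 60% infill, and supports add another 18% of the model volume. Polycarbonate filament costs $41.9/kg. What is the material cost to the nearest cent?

$8.00

Infill region = 173 − 63.6 = 109.4 cm³.
Deposited infill = 0.60 × 109.4 = 65.64 cm³.
Support = 0.18 × 173 = 31.14 cm³.
Total extruded: 63.6 + 65.64 + 31.14 → 160.38 cm³.
Mass = 160.38 × 1.19 = 190.8522 g.
At $41.9/kg: 190.8522/1000 × 41.9 = $8.00.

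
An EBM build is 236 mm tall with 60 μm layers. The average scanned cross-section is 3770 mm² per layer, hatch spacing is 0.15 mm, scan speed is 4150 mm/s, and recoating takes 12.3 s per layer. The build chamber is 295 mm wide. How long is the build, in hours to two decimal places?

20.06 hours

Layer count = ceil(236 / 0.06) = 3934.
Scan path per layer = 3770 / 0.15, so 25133.3 mm.
Per-layer scan time = 25133.3 / 4150, so 6.0562 s.
Layer cycle: 6.0562 + 12.3 → 18.3562 s.
Build time = 3934 × 18.3562 = 72213.2908 s = 20.06 hours.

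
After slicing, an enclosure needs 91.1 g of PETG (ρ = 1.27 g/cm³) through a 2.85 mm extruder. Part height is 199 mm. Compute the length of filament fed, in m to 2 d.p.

Volume = 91.1 g / 1.27 g·cm⁻³ = 71.7323 cm³ = 71732.3 mm³.
Filament cross-section = π × (2.85/2)² = 6.3794 mm².
L = V/A = 71732.3/6.3794 = 11244.36 mm → 11.24 m.

11.24 m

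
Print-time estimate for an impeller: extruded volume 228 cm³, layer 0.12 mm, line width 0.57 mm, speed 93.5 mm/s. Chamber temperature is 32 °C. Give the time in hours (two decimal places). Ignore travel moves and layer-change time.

9.90 hours

Extrusion cross-section: 0.12 × 0.57 → 0.0684 mm².
Toolpath length = 228 cm³ / 0.0684 mm² = 228000 / 0.0684 = 3333333.3 mm.
Extrusion time = 3333333.3 / 93.5, so 35650.6 s.
In the requested units: 35650.6 s = 9.90 hours.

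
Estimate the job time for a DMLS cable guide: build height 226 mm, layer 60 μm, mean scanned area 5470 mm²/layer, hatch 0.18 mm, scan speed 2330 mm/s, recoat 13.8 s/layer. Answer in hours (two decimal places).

Layer count = ceil(226 / 0.06) = 3767.
Hatch length per layer: 5470 / 0.18 → 30388.9 mm.
Laser time per layer = 30388.9 / 2330 = 13.0424 s.
Time per layer = 13.0424 + 13.8 = 26.8424 s.
3767 layers × 26.8424 s/layer = 101115.3208 s, i.e. 28.09 hours.

28.09 hours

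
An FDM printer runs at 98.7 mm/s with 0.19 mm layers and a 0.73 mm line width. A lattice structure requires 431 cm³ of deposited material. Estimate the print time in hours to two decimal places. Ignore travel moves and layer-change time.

8.75 hours

Bead cross-section = 0.19 × 0.73 = 0.1387 mm².
Total extruded path = 431000/0.1387 = 3107426.1 mm.
Extrusion time: 3107426.1 / 98.7 → 31483.5 s.
31483.5 s = 8.75 hours.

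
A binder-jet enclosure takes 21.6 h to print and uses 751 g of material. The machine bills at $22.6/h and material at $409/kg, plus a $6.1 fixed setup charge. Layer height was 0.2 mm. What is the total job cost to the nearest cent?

Time charge = 22.6 × 21.6, so $488.16.
Material charge = 409 × 751/1000 = $307.159.
Total = 488.16 + 307.159 + 6.1 = 801.419 ≈ $801.42.

$801.42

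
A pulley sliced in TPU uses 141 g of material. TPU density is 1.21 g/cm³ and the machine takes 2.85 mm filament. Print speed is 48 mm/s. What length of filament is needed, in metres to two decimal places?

Extruded volume: 141/1.21 = 116.5289 cm³ (116528.9 mm³).
A = π r² = π × 1.425² = 6.3794 mm².
Length = 116528.9 / 6.3794 = 18266.44 mm = 18.27 m.

18.27 m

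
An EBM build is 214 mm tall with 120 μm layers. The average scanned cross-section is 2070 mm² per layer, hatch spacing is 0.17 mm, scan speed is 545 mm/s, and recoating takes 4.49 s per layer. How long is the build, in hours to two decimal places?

13.30 hours

Number of layers: 214 / 0.12 → 1784 (rounded up).
Hatch length per layer = 2070 / 0.17, so 12176.5 mm.
Per-layer scan time: 12176.5 / 545 → 22.3422 s.
Per-layer time = 22.3422 + 4.49, so 26.8322 s.
Build time = 1784 × 26.8322 = 47868.6448 s = 13.30 hours.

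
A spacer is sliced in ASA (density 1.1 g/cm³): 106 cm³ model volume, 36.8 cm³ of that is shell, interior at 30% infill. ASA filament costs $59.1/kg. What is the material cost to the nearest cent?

$3.74

Interior volume = 106 − 36.8 = 69.2 cm³.
Infill deposited = 0.30 × 69.2, so 20.76 cm³.
Total extruded = 36.8 + 20.76 = 57.56 cm³.
Mass: 57.56 × 1.1 → 63.316 g.
At $59.1/kg: 63.316/1000 × 59.1 = $3.74.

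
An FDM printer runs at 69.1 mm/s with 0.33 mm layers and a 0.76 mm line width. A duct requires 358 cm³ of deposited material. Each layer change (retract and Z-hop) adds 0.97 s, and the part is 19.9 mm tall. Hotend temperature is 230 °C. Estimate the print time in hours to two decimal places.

Line area = 0.33 × 0.76 = 0.2508 mm².
Total extruded path = 358000/0.2508 = 1427432.2 mm.
Print-move time: 1427432.2 / 69.1 → 20657.5 s.
Layers = ⌈19.9/0.33⌉ = 61.
Layer-change overhead = 61 × 0.97, so 59.17 s.
Altogether 20657.5 + 59.17 = 20716.67 s, i.e. 5.75 hours.

5.75 hours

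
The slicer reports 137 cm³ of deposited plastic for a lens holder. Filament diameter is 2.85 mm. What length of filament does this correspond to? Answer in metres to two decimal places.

21.48 m

Cross-section of 2.85 mm filament: π·(2.85/2)² = 6.3794 mm².
L = 137000 mm³ / 6.3794 mm² = 21475.37 mm, i.e. 21.48 m.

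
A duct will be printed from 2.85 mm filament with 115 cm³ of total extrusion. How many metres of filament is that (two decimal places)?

Filament cross-section = π × (2.85/2)² = 6.3794 mm².
Length = 115 cm³ / 6.3794 mm² = 115000 / 6.3794 = 18026.77 mm = 18.03 m.

18.03 m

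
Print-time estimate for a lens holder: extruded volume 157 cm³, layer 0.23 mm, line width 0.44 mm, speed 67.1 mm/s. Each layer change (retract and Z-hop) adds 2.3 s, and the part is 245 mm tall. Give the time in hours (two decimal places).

7.10 hours

Line area: 0.23 × 0.44 → 0.1012 mm².
Path length: 157000 mm³ / 0.1012 mm² → 1551383.4 mm.
Print-move time: 1551383.4 / 67.1 → 23120.5 s.
Number of layers: 245 / 0.23 → 1066 (rounded up).
Z-hop total = 1066 × 2.3 = 2451.8 s.
Altogether 23120.5 + 2451.8 = 25572.3 s, i.e. 7.10 hours.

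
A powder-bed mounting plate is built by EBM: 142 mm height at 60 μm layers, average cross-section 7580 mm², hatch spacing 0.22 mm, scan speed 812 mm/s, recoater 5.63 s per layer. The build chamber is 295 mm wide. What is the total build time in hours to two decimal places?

31.60 hours

Layers = ⌈142/0.06⌉ = 2367.
Per-layer scan distance = 7580 / 0.22 = 34454.5 mm.
Scan time per layer = 34454.5 / 812 = 42.4317 s.
Per-layer time = 42.4317 + 5.63, so 48.0617 s.
2367 layers × 48.0617 s/layer = 113762.0439 s, i.e. 31.60 hours.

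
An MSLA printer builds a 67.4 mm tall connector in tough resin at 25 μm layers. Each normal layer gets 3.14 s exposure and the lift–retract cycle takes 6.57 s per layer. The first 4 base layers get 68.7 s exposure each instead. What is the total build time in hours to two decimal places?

Layers = ⌈67.4/0.025⌉ = 2696.
Bottom layers = 4 × (68.7 + 6.57) = 301.08 s.
Remaining layers = 2692 × (3.14 + 6.57) = 26139.32 s.
Total = 301.08 + 26139.32 = 26440.4 s = 7.34 hours.

7.34 hours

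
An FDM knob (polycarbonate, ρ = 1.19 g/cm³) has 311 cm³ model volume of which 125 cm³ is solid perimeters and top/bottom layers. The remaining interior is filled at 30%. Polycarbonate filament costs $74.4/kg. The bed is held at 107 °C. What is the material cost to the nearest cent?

Infill region = 311 − 125, so 186 cm³.
Deposited infill = 0.30 × 186 = 55.8 cm³.
Total extruded = 125 + 55.8, so 180.8 cm³.
Mass = 180.8 × 1.19 = 215.152 g.
Cost = 215.152 g / 1000 × $74.4/kg = $16.01.

$16.01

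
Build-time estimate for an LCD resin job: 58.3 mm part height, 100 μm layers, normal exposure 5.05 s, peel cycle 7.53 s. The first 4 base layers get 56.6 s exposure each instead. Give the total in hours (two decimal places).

2.09 hours

Number of layers: 58.3 / 0.1 → 583 (rounded up).
Bottom layers = 4 × (56.6 + 7.53), so 256.52 s.
Regular layers = 579 × (5.05 + 7.53) = 7283.82 s.
Sum: 256.52 + 7283.82 = 7540.34 s → 2.09 hours.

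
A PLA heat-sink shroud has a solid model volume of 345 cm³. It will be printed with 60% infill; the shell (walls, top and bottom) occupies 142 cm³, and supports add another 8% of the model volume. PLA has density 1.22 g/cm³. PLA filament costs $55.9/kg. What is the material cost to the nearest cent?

Interior volume = 345 − 142, so 203 cm³.
Infill deposited = 0.60 × 203 = 121.8 cm³.
Support = 0.08 × 345, so 27.6 cm³.
Total extruded = 142 + 121.8 + 27.6, so 291.4 cm³.
Mass: 291.4 × 1.22 → 355.508 g.
At $55.9/kg: 355.508/1000 × 55.9 = $19.87.

$19.87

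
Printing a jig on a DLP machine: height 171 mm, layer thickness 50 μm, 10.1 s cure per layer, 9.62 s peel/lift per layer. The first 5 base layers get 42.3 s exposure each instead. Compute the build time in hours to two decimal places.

18.78 hours

Number of layers: 171 / 0.05 → 3420 (rounded up).
Base layers: 5 × (42.3 + 9.62) → 259.6 s.
Normal layers = 3415 × (10.1 + 9.62) = 67343.8 s.
Sum: 259.6 + 67343.8 = 67603.4 s → 18.78 hours.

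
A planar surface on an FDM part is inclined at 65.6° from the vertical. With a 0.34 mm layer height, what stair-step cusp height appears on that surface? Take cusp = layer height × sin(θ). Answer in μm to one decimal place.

sin(65.6°) = 0.9107, so cusp = 0.34 × 0.9107 = 0.309638 mm → 309.6 μm.

309.6 μm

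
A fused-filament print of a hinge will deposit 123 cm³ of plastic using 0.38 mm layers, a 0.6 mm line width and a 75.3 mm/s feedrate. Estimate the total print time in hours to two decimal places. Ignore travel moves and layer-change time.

1.99 hours

Line area: 0.38 × 0.6 → 0.228 mm².
Total extruded path = 123000/0.228 = 539473.7 mm.
Print-move time = 539473.7 / 75.3 = 7164.3 s.
7164.3 s = 1.99 hours.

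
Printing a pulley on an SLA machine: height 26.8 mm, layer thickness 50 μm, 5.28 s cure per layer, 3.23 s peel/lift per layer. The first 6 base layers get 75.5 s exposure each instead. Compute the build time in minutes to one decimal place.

83.0 minutes

Layer count = ceil(26.8 / 0.05) = 536.
Burn-in layers: 6 × (75.5 + 3.23) → 472.38 s.
Regular layers: 530 × (5.28 + 3.23) → 4510.3 s.
Sum: 472.38 + 4510.3 = 4982.68 s → 83.0 minutes.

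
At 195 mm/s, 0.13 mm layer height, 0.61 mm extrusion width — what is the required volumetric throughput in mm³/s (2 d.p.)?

A = 0.13 × 0.61 = 0.0793 mm².
Q = v·A = 195 × 0.0793 = 15.46 mm³/s.

15.46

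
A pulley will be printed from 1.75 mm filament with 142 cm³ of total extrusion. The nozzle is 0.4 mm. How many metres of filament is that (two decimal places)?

A = π r² = π × 0.875² = 2.4053 mm².
Length = 142 cm³ / 2.4053 mm² = 142000 / 2.4053 = 59036.29 mm = 59.04 m.

59.04 m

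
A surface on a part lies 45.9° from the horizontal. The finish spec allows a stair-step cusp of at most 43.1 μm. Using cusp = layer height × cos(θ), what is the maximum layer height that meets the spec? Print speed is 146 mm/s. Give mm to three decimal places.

0.062 mm

Layer height = cusp / cos(45.9°) = 0.0431 / 0.6959 = 0.062 mm.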